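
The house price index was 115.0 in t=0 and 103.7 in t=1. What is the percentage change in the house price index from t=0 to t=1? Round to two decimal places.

-9.83%

Change = (103.7 − 115.0) / 115.0 × 100
       = -11.3 / 115.0 × 100 = -9.8261%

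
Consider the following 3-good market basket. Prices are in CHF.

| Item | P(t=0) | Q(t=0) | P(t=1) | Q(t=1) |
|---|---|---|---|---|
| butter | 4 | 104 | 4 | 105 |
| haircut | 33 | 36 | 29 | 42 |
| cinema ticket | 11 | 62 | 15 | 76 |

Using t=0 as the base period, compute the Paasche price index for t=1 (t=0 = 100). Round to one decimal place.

105.1

Paasche price index uses current-period quantities as weights.
ΣP(t=1)·Q(t=1) = 4×105 + 29×42 + 15×76 = 420 + 1218 + 1140 = 2778
ΣP(t=0)·Q(t=1) = 4×105 + 33×42 + 11×76 = 420 + 1386 + 836 = 2642
Index = 2778 / 2642 × 100 = 105.1476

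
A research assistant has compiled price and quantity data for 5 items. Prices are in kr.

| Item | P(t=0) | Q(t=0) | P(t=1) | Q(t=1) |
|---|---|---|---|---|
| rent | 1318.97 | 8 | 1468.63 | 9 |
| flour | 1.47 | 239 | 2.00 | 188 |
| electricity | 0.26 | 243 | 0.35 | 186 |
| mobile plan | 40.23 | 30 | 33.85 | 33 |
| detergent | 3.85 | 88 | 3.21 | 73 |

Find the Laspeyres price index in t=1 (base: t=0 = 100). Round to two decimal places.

Laspeyres price index uses base-period quantities as weights.
ΣP(t=1)·Q(t=0) = 1468.63×8 + 2.00×239 + 0.35×243 + 33.85×30 + 3.21×88 = 11749.04 + 478 + 85.05 + 1015.5 + 282.48 = 13610.07
ΣP(t=0)·Q(t=0) = 1318.97×8 + 1.47×239 + 0.26×243 + 40.23×30 + 3.85×88 = 10551.76 + 351.33 + 63.18 + 1206.9 + 338.8 = 12511.97
Index = 13610.07 / 12511.97 × 100 = 108.7764

108.78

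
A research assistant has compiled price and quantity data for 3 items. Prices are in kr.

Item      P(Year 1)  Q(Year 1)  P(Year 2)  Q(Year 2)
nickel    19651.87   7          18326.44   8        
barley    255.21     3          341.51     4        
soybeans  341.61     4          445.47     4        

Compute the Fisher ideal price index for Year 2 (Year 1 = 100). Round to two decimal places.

93.84

Laspeyres component (base-period weights):
ΣP(Year 2)Q(Year 1) = 18326.44×7 + 341.51×3 + 445.47×4 = 128285.08 + 1024.53 + 1781.88 = 131091.49
ΣP(Year 1)Q(Year 1) = 19651.87×7 + 255.21×3 + 341.61×4 = 137563.09 + 765.63 + 1366.44 = 139695.16
L = 131091.49 / 139695.16 × 100 = 93.8411
Paasche component (current-period weights):
ΣP(Year 2)Q(Year 2) = 18326.44×8 + 341.51×4 + 445.47×4 = 146611.52 + 1366.04 + 1781.88 = 149759.44
ΣP(Year 1)Q(Year 2) = 19651.87×8 + 255.21×4 + 341.61×4 = 157214.96 + 1020.84 + 1366.44 = 159602.24
P = 149759.44 / 159602.24 × 100 = 93.8329
Fisher = √(L × P) = √(93.8411 × 93.8329) = 93.8370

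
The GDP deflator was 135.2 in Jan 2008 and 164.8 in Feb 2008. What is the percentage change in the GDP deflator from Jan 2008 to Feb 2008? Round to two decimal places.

Change = (164.8 − 135.2) / 135.2 × 100
       = 29.6 / 135.2 × 100 = 21.8935%

21.89%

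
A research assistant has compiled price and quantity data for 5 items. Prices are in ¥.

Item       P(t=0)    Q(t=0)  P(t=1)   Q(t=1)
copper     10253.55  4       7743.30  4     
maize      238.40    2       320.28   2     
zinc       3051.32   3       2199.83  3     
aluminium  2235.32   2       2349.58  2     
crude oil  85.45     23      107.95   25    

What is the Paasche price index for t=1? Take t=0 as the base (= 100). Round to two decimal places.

Paasche price index uses current-period quantities as weights.
ΣP(t=1)·Q(t=1) = 7743.30×4 + 320.28×2 + 2199.83×3 + 2349.58×2 + 107.95×25 = 30973.2 + 640.56 + 6599.49 + 4699.16 + 2698.75 = 45611.16
ΣP(t=0)·Q(t=1) = 10253.55×4 + 238.40×2 + 3051.32×3 + 2235.32×2 + 85.45×25 = 41014.2 + 476.8 + 9153.96 + 4470.64 + 2136.25 = 57251.85
Index = 45611.16 / 57251.85 × 100 = 79.6676

79.67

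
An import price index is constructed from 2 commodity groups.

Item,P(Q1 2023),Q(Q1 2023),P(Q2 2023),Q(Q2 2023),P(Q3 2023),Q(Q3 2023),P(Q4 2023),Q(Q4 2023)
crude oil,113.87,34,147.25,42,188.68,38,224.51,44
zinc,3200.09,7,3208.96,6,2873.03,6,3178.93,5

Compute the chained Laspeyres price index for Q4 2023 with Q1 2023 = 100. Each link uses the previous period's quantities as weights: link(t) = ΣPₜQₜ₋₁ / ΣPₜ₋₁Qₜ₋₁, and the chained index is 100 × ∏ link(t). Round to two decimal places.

Link Q1 2023→Q2 2023:
ΣP(Q2 2023)Q(Q1 2023) = 147.25×34 + 3208.96×7 = 5006.5 + 22462.72 = 27469.22
ΣP(Q1 2023)Q(Q1 2023) = 113.87×34 + 3200.09×7 = 3871.58 + 22400.63 = 26272.21
link = 27469.22/26272.21 = 1.045562
Link Q2 2023→Q3 2023:
ΣP(Q3 2023)Q(Q2 2023) = 188.68×42 + 2873.03×6 = 7924.56 + 17238.18 = 25162.74
ΣP(Q2 2023)Q(Q2 2023) = 147.25×42 + 3208.96×6 = 6184.5 + 19253.76 = 25438.26
link = 25162.74/25438.26 = 0.989169
Link Q3 2023→Q4 2023:
ΣP(Q4 2023)Q(Q3 2023) = 224.51×38 + 3178.93×6 = 8531.38 + 19073.58 = 27604.96
ΣP(Q3 2023)Q(Q3 2023) = 188.68×38 + 2873.03×6 = 7169.84 + 17238.18 = 24408.02
link = 27604.96/24408.02 = 1.130979
Chained index = 100 × 1.045562 × 0.989169 × 1.130979 = 116.9701

116.97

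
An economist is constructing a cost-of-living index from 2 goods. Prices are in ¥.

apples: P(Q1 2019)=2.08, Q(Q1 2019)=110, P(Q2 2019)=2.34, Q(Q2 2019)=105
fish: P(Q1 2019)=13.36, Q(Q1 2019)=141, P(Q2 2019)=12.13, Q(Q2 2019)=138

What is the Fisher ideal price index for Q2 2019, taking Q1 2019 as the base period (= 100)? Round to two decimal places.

93.12

Laspeyres component (base-period weights):
ΣP(Q2 2019)Q(Q1 2019) = 2.34×110 + 12.13×141 = 257.4 + 1710.33 = 1967.73
ΣP(Q1 2019)Q(Q1 2019) = 2.08×110 + 13.36×141 = 228.8 + 1883.76 = 2112.56
L = 1967.73 / 2112.56 × 100 = 93.1443
Paasche component (current-period weights):
ΣP(Q2 2019)Q(Q2 2019) = 2.34×105 + 12.13×138 = 245.7 + 1673.94 = 1919.64
ΣP(Q1 2019)Q(Q2 2019) = 2.08×105 + 13.36×138 = 218.4 + 1843.68 = 2062.08
P = 1919.64 / 2062.08 × 100 = 93.0924
Fisher = √(L × P) = √(93.1443 × 93.0924) = 93.1184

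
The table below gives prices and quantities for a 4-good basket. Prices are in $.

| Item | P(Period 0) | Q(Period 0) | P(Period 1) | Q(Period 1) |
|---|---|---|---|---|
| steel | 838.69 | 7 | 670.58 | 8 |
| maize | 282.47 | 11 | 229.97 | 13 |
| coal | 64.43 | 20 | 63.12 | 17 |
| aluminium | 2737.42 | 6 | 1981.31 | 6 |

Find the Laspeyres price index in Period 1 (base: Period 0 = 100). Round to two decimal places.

Laspeyres price index uses base-period quantities as weights.
ΣP(Period 1)·Q(Period 0) = 670.58×7 + 229.97×11 + 63.12×20 + 1981.31×6 = 4694.06 + 2529.67 + 1262.4 + 11887.86 = 20373.99
ΣP(Period 0)·Q(Period 0) = 838.69×7 + 282.47×11 + 64.43×20 + 2737.42×6 = 5870.83 + 3107.17 + 1288.6 + 16424.52 = 26691.12
Index = 20373.99 / 26691.12 × 100 = 76.3325

76.33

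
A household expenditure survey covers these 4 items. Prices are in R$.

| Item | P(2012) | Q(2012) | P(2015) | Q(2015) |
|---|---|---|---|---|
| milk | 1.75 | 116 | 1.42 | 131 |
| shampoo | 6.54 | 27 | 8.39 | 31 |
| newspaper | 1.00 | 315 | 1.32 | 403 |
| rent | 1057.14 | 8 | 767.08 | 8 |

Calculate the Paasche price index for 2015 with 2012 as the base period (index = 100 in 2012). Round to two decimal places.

Paasche price index uses current-period quantities as weights.
ΣP(2015)·Q(2015) = 1.42×131 + 8.39×31 + 1.32×403 + 767.08×8 = 186.02 + 260.09 + 531.96 + 6136.64 = 7114.71
ΣP(2012)·Q(2015) = 1.75×131 + 6.54×31 + 1.00×403 + 1057.14×8 = 229.25 + 202.74 + 403 + 8457.12 = 9292.11
Index = 7114.71 / 9292.11 × 100 = 76.5672

76.57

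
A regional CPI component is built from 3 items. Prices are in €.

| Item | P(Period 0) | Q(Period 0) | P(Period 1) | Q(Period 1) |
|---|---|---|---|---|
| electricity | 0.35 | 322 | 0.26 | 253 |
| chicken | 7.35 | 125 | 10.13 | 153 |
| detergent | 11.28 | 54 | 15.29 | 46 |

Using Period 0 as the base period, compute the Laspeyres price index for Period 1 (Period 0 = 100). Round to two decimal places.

Laspeyres price index uses base-period quantities as weights.
ΣP(Period 1)·Q(Period 0) = 0.26×322 + 10.13×125 + 15.29×54 = 83.72 + 1266.25 + 825.66 = 2175.63
ΣP(Period 0)·Q(Period 0) = 0.35×322 + 7.35×125 + 11.28×54 = 112.7 + 918.75 + 609.12 = 1640.57
Index = 2175.63 / 1640.57 × 100 = 132.6143

132.61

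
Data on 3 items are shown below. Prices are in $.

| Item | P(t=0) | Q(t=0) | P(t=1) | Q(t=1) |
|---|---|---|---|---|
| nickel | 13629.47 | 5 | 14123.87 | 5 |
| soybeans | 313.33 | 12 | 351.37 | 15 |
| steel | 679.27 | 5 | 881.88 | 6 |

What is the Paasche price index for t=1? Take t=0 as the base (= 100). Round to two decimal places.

105.54

Paasche price index uses current-period quantities as weights.
ΣP(t=1)·Q(t=1) = 14123.87×5 + 351.37×15 + 881.88×6 = 70619.35 + 5270.55 + 5291.28 = 81181.18
ΣP(t=0)·Q(t=1) = 13629.47×5 + 313.33×15 + 679.27×6 = 68147.35 + 4699.95 + 4075.62 = 76922.92
Index = 81181.18 / 76922.92 × 100 = 105.5357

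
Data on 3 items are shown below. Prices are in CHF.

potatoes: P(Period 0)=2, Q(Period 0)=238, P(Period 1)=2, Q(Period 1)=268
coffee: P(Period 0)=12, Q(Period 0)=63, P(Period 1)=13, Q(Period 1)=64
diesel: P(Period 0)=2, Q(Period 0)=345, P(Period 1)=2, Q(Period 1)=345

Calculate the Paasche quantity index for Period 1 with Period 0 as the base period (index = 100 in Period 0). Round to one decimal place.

Paasche quantity index uses current-period prices as weights.
ΣP(Period 1)·Q(Period 1) = 2×268 + 13×64 + 2×345 = 536 + 832 + 690 = 2058
ΣP(Period 1)·Q(Period 0) = 2×238 + 13×63 + 2×345 = 476 + 819 + 690 = 1985
Index = 2058 / 1985 × 100 = 103.6776

103.7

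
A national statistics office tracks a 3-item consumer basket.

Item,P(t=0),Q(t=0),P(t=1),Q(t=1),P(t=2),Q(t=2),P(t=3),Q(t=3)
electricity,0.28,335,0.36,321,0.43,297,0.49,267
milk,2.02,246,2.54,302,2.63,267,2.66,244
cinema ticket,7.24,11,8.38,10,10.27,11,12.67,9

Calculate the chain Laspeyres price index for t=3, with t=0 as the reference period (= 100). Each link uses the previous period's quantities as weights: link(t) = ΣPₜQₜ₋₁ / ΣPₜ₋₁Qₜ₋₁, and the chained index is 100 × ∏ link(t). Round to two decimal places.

141.23

Link t=0→t=1:
ΣP(t=1)Q(t=0) = 0.36×335 + 2.54×246 + 8.38×11 = 120.6 + 624.84 + 92.18 = 837.62
ΣP(t=0)Q(t=0) = 0.28×335 + 2.02×246 + 7.24×11 = 93.8 + 496.92 + 79.64 = 670.36
link = 837.62/670.36 = 1.249508
Link t=1→t=2:
ΣP(t=2)Q(t=1) = 0.43×321 + 2.63×302 + 10.27×10 = 138.03 + 794.26 + 102.7 = 1034.99
ΣP(t=1)Q(t=1) = 0.36×321 + 2.54×302 + 8.38×10 = 115.56 + 767.08 + 83.8 = 966.44
link = 1034.99/966.44 = 1.070930
Link t=2→t=3:
ΣP(t=3)Q(t=2) = 0.49×297 + 2.66×267 + 12.67×11 = 145.53 + 710.22 + 139.37 = 995.12
ΣP(t=2)Q(t=2) = 0.43×297 + 2.63×267 + 10.27×11 = 127.71 + 702.21 + 112.97 = 942.89
link = 995.12/942.89 = 1.055394
Chained index = 100 × 1.249508 × 1.070930 × 1.055394 = 141.2260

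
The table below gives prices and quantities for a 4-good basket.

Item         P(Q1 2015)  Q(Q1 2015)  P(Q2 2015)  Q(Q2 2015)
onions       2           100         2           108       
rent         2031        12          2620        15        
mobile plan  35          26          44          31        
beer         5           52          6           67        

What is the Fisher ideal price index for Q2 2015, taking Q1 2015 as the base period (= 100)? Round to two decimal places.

128.58

Laspeyres component (base-period weights):
ΣP(Q2 2015)Q(Q1 2015) = 2×100 + 2620×12 + 44×26 + 6×52 = 200 + 31440 + 1144 + 312 = 33096
ΣP(Q1 2015)Q(Q1 2015) = 2×100 + 2031×12 + 35×26 + 5×52 = 200 + 24372 + 910 + 260 = 25742
L = 33096 / 25742 × 100 = 128.5681
Paasche component (current-period weights):
ΣP(Q2 2015)Q(Q2 2015) = 2×108 + 2620×15 + 44×31 + 6×67 = 216 + 39300 + 1364 + 402 = 41282
ΣP(Q1 2015)Q(Q2 2015) = 2×108 + 2031×15 + 35×31 + 5×67 = 216 + 30465 + 1085 + 335 = 32101
P = 41282 / 32101 × 100 = 128.6004
Fisher = √(L × P) = √(128.5681 × 128.6004) = 128.5842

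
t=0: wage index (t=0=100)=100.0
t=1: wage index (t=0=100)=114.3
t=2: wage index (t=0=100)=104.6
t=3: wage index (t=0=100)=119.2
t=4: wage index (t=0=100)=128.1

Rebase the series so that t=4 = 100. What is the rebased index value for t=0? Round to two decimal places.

78.06

Rebased(t=0) = 100.0 / 128.1 × 100 = 78.0640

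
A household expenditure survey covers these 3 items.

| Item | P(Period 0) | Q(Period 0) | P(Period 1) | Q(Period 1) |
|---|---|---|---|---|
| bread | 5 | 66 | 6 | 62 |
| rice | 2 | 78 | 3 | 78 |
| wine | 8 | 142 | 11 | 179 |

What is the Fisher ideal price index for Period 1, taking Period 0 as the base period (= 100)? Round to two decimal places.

135.41

Laspeyres component (base-period weights):
ΣP(Period 1)Q(Period 0) = 6×66 + 3×78 + 11×142 = 396 + 234 + 1562 = 2192
ΣP(Period 0)Q(Period 0) = 5×66 + 2×78 + 8×142 = 330 + 156 + 1136 = 1622
L = 2192 / 1622 × 100 = 135.1418
Paasche component (current-period weights):
ΣP(Period 1)Q(Period 1) = 6×62 + 3×78 + 11×179 = 372 + 234 + 1969 = 2575
ΣP(Period 0)Q(Period 1) = 5×62 + 2×78 + 8×179 = 310 + 156 + 1432 = 1898
P = 2575 / 1898 × 100 = 135.6691
Fisher = √(L × P) = √(135.1418 × 135.6691) = 135.4052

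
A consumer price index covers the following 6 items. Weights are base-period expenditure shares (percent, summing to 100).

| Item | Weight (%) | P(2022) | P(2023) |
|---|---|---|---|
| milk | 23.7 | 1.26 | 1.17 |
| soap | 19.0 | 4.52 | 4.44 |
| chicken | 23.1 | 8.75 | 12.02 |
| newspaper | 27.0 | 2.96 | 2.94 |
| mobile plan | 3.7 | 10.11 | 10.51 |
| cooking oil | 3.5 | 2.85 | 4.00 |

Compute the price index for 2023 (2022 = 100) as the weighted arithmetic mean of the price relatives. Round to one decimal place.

108.0

milk: 23.7 × (1.17/1.26) = 23.7 × 0.928571 = 22.0071
soap: 19.0 × (4.44/4.52) = 19.0 × 0.982301 = 18.6637
chicken: 23.1 × (12.02/8.75) = 23.1 × 1.373714 = 31.7328
newspaper: 27.0 × (2.94/2.96) = 27.0 × 0.993243 = 26.8176
mobile plan: 3.7 × (10.51/10.11) = 3.7 × 1.039565 = 3.8464
cooking oil: 3.5 × (4.00/2.85) = 3.5 × 1.403509 = 4.9123
Index = Σ wᵢ·(p₁ᵢ/p₀ᵢ) = 22.0071 + 18.6637 + 31.7328 + 26.8176 + 3.8464 + 4.9123 = 107.9799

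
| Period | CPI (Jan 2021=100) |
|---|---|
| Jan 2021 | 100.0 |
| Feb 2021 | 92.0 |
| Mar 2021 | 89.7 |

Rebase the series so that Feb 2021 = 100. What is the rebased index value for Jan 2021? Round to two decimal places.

108.70

Rebased(Jan 2021) = 100.0 / 92.0 × 100 = 108.6957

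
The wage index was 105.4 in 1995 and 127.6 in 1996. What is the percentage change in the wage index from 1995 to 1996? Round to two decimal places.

21.06%

Change = (127.6 − 105.4) / 105.4 × 100
       = 22.2 / 105.4 × 100 = 21.0626%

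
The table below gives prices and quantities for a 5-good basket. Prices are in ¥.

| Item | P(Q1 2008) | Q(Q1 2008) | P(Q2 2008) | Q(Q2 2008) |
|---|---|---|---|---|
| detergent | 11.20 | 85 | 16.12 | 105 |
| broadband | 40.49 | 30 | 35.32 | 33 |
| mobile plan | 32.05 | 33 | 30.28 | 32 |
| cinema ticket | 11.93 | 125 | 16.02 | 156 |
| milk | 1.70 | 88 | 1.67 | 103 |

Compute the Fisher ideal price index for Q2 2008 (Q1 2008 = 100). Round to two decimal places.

Laspeyres component (base-period weights):
ΣP(Q2 2008)Q(Q1 2008) = 16.12×85 + 35.32×30 + 30.28×33 + 16.02×125 + 1.67×88 = 1370.2 + 1059.6 + 999.24 + 2002.5 + 146.96 = 5578.5
ΣP(Q1 2008)Q(Q1 2008) = 11.20×85 + 40.49×30 + 32.05×33 + 11.93×125 + 1.70×88 = 952 + 1214.7 + 1057.65 + 1491.25 + 149.6 = 4865.2
L = 5578.5 / 4865.2 × 100 = 114.6613
Paasche component (current-period weights):
ΣP(Q2 2008)Q(Q2 2008) = 16.12×105 + 35.32×33 + 30.28×32 + 16.02×156 + 1.67×103 = 1692.6 + 1165.56 + 968.96 + 2499.12 + 172.01 = 6498.25
ΣP(Q1 2008)Q(Q2 2008) = 11.20×105 + 40.49×33 + 32.05×32 + 11.93×156 + 1.70×103 = 1176 + 1336.17 + 1025.6 + 1861.08 + 175.1 = 5573.95
P = 6498.25 / 5573.95 × 100 = 116.5825
Fisher = √(L × P) = √(114.6613 × 116.5825) = 115.6179

115.62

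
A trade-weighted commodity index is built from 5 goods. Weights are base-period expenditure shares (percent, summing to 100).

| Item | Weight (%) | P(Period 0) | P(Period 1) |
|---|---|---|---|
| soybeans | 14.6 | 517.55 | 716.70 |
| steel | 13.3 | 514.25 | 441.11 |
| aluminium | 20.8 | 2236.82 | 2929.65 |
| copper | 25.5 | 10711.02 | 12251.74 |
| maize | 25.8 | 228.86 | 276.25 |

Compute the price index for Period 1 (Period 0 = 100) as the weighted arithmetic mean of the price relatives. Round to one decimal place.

119.2

soybeans: 14.6 × (716.70/517.55) = 14.6 × 1.384794 = 20.2180
steel: 13.3 × (441.11/514.25) = 13.3 × 0.857773 = 11.4084
aluminium: 20.8 × (2929.65/2236.82) = 20.8 × 1.309739 = 27.2426
copper: 25.5 × (12251.74/10711.02) = 25.5 × 1.143844 = 29.1680
maize: 25.8 × (276.25/228.86) = 25.8 × 1.207070 = 31.1424
Index = Σ wᵢ·(p₁ᵢ/p₀ᵢ) = 20.2180 + 11.4084 + 27.2426 + 29.1680 + 31.1424 = 119.1794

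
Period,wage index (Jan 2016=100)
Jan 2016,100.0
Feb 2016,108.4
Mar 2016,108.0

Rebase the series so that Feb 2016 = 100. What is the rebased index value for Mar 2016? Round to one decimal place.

99.6

Rebased(Mar 2016) = 108.0 / 108.4 × 100 = 99.6310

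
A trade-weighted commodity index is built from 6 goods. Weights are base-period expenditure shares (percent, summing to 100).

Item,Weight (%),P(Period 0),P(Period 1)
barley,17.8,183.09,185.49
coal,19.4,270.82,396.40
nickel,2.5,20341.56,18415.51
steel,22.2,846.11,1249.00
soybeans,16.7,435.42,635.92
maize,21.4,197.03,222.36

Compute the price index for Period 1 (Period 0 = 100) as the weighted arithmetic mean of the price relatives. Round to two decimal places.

130.00

barley: 17.8 × (185.49/183.09) = 17.8 × 1.013108 = 18.0333
coal: 19.4 × (396.40/270.82) = 19.4 × 1.463703 = 28.3958
nickel: 2.5 × (18415.51/20341.56) = 2.5 × 0.905315 = 2.2633
steel: 22.2 × (1249.00/846.11) = 22.2 × 1.476167 = 32.7709
soybeans: 16.7 × (635.92/435.42) = 16.7 × 1.460475 = 24.3899
maize: 21.4 × (222.36/197.03) = 21.4 × 1.128559 = 24.1512
Index = Σ wᵢ·(p₁ᵢ/p₀ᵢ) = 18.0333 + 28.3958 + 2.2633 + 32.7709 + 24.3899 + 24.1512 = 130.0045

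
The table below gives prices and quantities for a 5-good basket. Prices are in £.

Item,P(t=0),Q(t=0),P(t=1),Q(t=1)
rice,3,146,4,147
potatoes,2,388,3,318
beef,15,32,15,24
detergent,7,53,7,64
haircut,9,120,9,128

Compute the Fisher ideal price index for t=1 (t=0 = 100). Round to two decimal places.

Laspeyres component (base-period weights):
ΣP(t=1)Q(t=0) = 4×146 + 3×388 + 15×32 + 7×53 + 9×120 = 584 + 1164 + 480 + 371 + 1080 = 3679
ΣP(t=0)Q(t=0) = 3×146 + 2×388 + 15×32 + 7×53 + 9×120 = 438 + 776 + 480 + 371 + 1080 = 3145
L = 3679 / 3145 × 100 = 116.9793
Paasche component (current-period weights):
ΣP(t=1)Q(t=1) = 4×147 + 3×318 + 15×24 + 7×64 + 9×128 = 588 + 954 + 360 + 448 + 1152 = 3502
ΣP(t=0)Q(t=1) = 3×147 + 2×318 + 15×24 + 7×64 + 9×128 = 441 + 636 + 360 + 448 + 1152 = 3037
P = 3502 / 3037 × 100 = 115.3112
Fisher = √(L × P) = √(116.9793 × 115.3112) = 116.1423

116.14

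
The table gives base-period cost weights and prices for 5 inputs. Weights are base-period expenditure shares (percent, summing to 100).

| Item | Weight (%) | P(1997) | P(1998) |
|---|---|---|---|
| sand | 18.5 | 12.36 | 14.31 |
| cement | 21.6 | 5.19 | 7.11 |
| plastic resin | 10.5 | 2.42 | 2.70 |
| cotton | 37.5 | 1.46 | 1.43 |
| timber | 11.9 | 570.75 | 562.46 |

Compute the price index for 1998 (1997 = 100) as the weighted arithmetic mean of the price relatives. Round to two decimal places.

sand: 18.5 × (14.31/12.36) = 18.5 × 1.157767 = 21.4187
cement: 21.6 × (7.11/5.19) = 21.6 × 1.369942 = 29.5908
plastic resin: 10.5 × (2.70/2.42) = 10.5 × 1.115702 = 11.7149
cotton: 37.5 × (1.43/1.46) = 37.5 × 0.979452 = 36.7295
timber: 11.9 × (562.46/570.75) = 11.9 × 0.985475 = 11.7272
Index = Σ wᵢ·(p₁ᵢ/p₀ᵢ) = 21.4187 + 29.5908 + 11.7149 + 36.7295 + 11.7272 = 111.1809

111.18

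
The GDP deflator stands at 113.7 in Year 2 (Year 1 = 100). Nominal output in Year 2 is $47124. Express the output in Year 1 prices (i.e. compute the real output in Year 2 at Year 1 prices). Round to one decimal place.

41445.9

Real = Nominal ÷ (Index/100) = 47124 ÷ (113.7/100)
     = 47124 ÷ 1.137 = 41445.9103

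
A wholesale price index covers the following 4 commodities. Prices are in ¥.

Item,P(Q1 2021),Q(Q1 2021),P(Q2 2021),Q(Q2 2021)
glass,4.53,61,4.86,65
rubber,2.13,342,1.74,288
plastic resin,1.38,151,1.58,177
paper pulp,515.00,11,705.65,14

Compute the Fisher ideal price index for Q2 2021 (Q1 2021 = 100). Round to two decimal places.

130.27

Laspeyres component (base-period weights):
ΣP(Q2 2021)Q(Q1 2021) = 4.86×61 + 1.74×342 + 1.58×151 + 705.65×11 = 296.46 + 595.08 + 238.58 + 7762.15 = 8892.27
ΣP(Q1 2021)Q(Q1 2021) = 4.53×61 + 2.13×342 + 1.38×151 + 515.00×11 = 276.33 + 728.46 + 208.38 + 5665 = 6878.17
L = 8892.27 / 6878.17 × 100 = 129.2825
Paasche component (current-period weights):
ΣP(Q2 2021)Q(Q2 2021) = 4.86×65 + 1.74×288 + 1.58×177 + 705.65×14 = 315.9 + 501.12 + 279.66 + 9879.1 = 10975.78
ΣP(Q1 2021)Q(Q2 2021) = 4.53×65 + 2.13×288 + 1.38×177 + 515.00×14 = 294.45 + 613.44 + 244.26 + 7210 = 8362.15
P = 10975.78 / 8362.15 × 100 = 131.2555
Fisher = √(L × P) = √(129.2825 × 131.2555) = 130.2653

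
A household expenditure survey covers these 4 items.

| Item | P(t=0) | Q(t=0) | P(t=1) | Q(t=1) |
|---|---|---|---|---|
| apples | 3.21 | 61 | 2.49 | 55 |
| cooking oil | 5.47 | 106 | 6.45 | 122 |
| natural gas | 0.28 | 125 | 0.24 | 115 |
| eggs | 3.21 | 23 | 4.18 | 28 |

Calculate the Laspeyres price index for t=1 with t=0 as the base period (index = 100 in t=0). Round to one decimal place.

108.7

Laspeyres price index uses base-period quantities as weights.
ΣP(t=1)·Q(t=0) = 2.49×61 + 6.45×106 + 0.24×125 + 4.18×23 = 151.89 + 683.7 + 30 + 96.14 = 961.73
ΣP(t=0)·Q(t=0) = 3.21×61 + 5.47×106 + 0.28×125 + 3.21×23 = 195.81 + 579.82 + 35 + 73.83 = 884.46
Index = 961.73 / 884.46 × 100 = 108.7364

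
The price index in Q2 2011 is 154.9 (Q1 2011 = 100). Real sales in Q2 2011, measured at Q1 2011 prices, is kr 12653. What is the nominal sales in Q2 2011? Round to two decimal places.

Nominal = Real × (Index/100) = 12653 × (154.9/100)
        = 12653 × 1.549 = 19599.4970

19599.50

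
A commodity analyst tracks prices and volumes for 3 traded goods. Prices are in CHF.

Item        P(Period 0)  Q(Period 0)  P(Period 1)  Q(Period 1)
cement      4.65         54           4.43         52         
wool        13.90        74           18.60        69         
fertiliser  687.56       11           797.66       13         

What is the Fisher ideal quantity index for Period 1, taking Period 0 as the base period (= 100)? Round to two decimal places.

Laspeyres component (base-period weights):
ΣP(Period 0)Q(Period 1) = 4.65×52 + 13.90×69 + 687.56×13 = 241.8 + 959.1 + 8938.28 = 10139.18
ΣP(Period 0)Q(Period 0) = 4.65×54 + 13.90×74 + 687.56×11 = 251.1 + 1028.6 + 7563.16 = 8842.86
L = 10139.18 / 8842.86 × 100 = 114.6595
Paasche component (current-period weights):
ΣP(Period 1)Q(Period 1) = 4.43×52 + 18.60×69 + 797.66×13 = 230.36 + 1283.4 + 10369.58 = 11883.34
ΣP(Period 1)Q(Period 0) = 4.43×54 + 18.60×74 + 797.66×11 = 239.22 + 1376.4 + 8774.26 = 10389.88
P = 11883.34 / 10389.88 × 100 = 114.3742
Fisher = √(L × P) = √(114.6595 × 114.3742) = 114.5168

114.52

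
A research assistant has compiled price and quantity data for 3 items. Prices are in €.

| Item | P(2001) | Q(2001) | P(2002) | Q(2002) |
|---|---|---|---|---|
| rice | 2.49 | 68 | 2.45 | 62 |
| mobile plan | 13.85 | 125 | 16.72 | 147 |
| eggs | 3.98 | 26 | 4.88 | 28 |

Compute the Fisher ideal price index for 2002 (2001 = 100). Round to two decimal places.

119.12

Laspeyres component (base-period weights):
ΣP(2002)Q(2001) = 2.45×68 + 16.72×125 + 4.88×26 = 166.6 + 2090 + 126.88 = 2383.48
ΣP(2001)Q(2001) = 2.49×68 + 13.85×125 + 3.98×26 = 169.32 + 1731.25 + 103.48 = 2004.05
L = 2383.48 / 2004.05 × 100 = 118.9332
Paasche component (current-period weights):
ΣP(2002)Q(2002) = 2.45×62 + 16.72×147 + 4.88×28 = 151.9 + 2457.84 + 136.64 = 2746.38
ΣP(2001)Q(2002) = 2.49×62 + 13.85×147 + 3.98×28 = 154.38 + 2035.95 + 111.44 = 2301.77
P = 2746.38 / 2301.77 × 100 = 119.3160
Fisher = √(L × P) = √(118.9332 × 119.3160) = 119.1244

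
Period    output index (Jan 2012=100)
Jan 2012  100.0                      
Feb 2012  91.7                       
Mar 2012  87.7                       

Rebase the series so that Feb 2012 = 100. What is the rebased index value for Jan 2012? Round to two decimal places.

Rebased(Jan 2012) = 100.0 / 91.7 × 100 = 109.0513

109.05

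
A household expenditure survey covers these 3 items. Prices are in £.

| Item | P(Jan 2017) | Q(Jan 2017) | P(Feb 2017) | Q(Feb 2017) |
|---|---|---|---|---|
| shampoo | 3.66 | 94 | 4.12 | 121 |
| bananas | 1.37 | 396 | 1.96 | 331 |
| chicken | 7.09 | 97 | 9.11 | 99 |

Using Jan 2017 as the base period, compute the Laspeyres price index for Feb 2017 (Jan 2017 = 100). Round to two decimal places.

130.03

Laspeyres price index uses base-period quantities as weights.
ΣP(Feb 2017)·Q(Jan 2017) = 4.12×94 + 1.96×396 + 9.11×97 = 387.28 + 776.16 + 883.67 = 2047.11
ΣP(Jan 2017)·Q(Jan 2017) = 3.66×94 + 1.37×396 + 7.09×97 = 344.04 + 542.52 + 687.73 = 1574.29
Index = 2047.11 / 1574.29 × 100 = 130.0339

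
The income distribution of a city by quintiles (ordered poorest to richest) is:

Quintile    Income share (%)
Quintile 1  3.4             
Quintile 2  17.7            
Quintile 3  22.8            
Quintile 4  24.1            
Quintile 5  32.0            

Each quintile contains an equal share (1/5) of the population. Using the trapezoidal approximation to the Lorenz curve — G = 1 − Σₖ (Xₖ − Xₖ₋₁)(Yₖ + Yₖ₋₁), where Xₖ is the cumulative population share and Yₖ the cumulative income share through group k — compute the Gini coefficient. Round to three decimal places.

0.254

Cumulative income shares Yₖ: 0.0340, 0.2110, 0.4390, 0.6800, 1.0000
Σ (Xₖ−Xₖ₋₁)(Yₖ+Yₖ₋₁) = (1/5)(0.0340+0.0000) + (1/5)(0.2110+0.0340) + (1/5)(0.4390+0.2110) + (1/5)(0.6800+0.4390) + (1/5)(1.0000+0.6800)
  = 0.0068 + 0.0490 + 0.1300 + 0.2238 + 0.3360 = 0.7456
G = 1 − 0.7456 = 0.2544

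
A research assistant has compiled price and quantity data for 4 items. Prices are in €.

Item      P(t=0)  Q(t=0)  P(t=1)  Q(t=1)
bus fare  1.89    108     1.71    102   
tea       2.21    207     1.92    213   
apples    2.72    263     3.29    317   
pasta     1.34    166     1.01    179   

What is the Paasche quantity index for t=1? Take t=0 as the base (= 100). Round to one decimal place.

111.9

Paasche quantity index uses current-period prices as weights.
ΣP(t=1)·Q(t=1) = 1.71×102 + 1.92×213 + 3.29×317 + 1.01×179 = 174.42 + 408.96 + 1042.93 + 180.79 = 1807.1
ΣP(t=1)·Q(t=0) = 1.71×108 + 1.92×207 + 3.29×263 + 1.01×166 = 184.68 + 397.44 + 865.27 + 167.66 = 1615.05
Index = 1807.1 / 1615.05 × 100 = 111.8913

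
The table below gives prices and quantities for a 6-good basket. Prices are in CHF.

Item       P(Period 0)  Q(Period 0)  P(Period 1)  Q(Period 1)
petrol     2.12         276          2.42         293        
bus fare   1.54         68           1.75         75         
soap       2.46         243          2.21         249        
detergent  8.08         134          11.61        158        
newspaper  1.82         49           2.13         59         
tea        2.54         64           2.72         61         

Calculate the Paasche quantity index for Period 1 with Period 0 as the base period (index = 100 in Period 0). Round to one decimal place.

111.3

Paasche quantity index uses current-period prices as weights.
ΣP(Period 1)·Q(Period 1) = 2.42×293 + 1.75×75 + 2.21×249 + 11.61×158 + 2.13×59 + 2.72×61 = 709.06 + 131.25 + 550.29 + 1834.38 + 125.67 + 165.92 = 3516.57
ΣP(Period 1)·Q(Period 0) = 2.42×276 + 1.75×68 + 2.21×243 + 11.61×134 + 2.13×49 + 2.72×64 = 667.92 + 119 + 537.03 + 1555.74 + 104.37 + 174.08 = 3158.14
Index = 3516.57 / 3158.14 × 100 = 111.3494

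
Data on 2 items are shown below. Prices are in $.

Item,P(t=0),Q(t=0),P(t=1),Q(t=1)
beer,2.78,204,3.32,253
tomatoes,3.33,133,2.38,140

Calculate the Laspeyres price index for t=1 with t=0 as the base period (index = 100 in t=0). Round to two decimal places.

Laspeyres price index uses base-period quantities as weights.
ΣP(t=1)·Q(t=0) = 3.32×204 + 2.38×133 = 677.28 + 316.54 = 993.82
ΣP(t=0)·Q(t=0) = 2.78×204 + 3.33×133 = 567.12 + 442.89 = 1010.01
Index = 993.82 / 1010.01 × 100 = 98.3970

98.40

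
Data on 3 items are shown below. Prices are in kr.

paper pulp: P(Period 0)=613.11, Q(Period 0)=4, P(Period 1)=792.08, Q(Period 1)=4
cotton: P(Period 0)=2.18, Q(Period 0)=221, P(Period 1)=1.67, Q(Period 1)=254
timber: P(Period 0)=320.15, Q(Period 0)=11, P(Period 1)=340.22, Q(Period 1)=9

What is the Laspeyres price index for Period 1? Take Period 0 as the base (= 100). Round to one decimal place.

112.8

Laspeyres price index uses base-period quantities as weights.
ΣP(Period 1)·Q(Period 0) = 792.08×4 + 1.67×221 + 340.22×11 = 3168.32 + 369.07 + 3742.42 = 7279.81
ΣP(Period 0)·Q(Period 0) = 613.11×4 + 2.18×221 + 320.15×11 = 2452.44 + 481.78 + 3521.65 = 6455.87
Index = 7279.81 / 6455.87 × 100 = 112.7626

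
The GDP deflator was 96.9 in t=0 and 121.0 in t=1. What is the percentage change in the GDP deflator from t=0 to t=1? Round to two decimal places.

Change = (121.0 − 96.9) / 96.9 × 100
       = 24.1 / 96.9 × 100 = 24.8710%

24.87%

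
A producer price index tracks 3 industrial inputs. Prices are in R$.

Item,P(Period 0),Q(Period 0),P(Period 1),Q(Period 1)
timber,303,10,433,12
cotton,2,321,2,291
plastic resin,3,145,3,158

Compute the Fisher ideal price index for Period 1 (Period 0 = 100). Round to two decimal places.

Laspeyres component (base-period weights):
ΣP(Period 1)Q(Period 0) = 433×10 + 2×321 + 3×145 = 4330 + 642 + 435 = 5407
ΣP(Period 0)Q(Period 0) = 303×10 + 2×321 + 3×145 = 3030 + 642 + 435 = 4107
L = 5407 / 4107 × 100 = 131.6533
Paasche component (current-period weights):
ΣP(Period 1)Q(Period 1) = 433×12 + 2×291 + 3×158 = 5196 + 582 + 474 = 6252
ΣP(Period 0)Q(Period 1) = 303×12 + 2×291 + 3×158 = 3636 + 582 + 474 = 4692
P = 6252 / 4692 × 100 = 133.2481
Fisher = √(L × P) = √(131.6533 × 133.2481) = 132.4483

132.45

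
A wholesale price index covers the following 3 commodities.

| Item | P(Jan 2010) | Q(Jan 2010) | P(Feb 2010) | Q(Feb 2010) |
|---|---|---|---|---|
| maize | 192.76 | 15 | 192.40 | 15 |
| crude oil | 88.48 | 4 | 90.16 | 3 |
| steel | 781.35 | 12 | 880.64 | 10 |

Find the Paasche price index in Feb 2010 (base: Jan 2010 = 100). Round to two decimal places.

Paasche price index uses current-period quantities as weights.
ΣP(Feb 2010)·Q(Feb 2010) = 192.40×15 + 90.16×3 + 880.64×10 = 2886 + 270.48 + 8806.4 = 11962.88
ΣP(Jan 2010)·Q(Feb 2010) = 192.76×15 + 88.48×3 + 781.35×10 = 2891.4 + 265.44 + 7813.5 = 10970.34
Index = 11962.88 / 10970.34 × 100 = 109.0475

109.05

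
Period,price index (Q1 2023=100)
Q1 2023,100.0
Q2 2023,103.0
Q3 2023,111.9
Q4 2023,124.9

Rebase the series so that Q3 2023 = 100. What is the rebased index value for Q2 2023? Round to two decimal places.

92.05

Rebased(Q2 2023) = 103.0 / 111.9 × 100 = 92.0465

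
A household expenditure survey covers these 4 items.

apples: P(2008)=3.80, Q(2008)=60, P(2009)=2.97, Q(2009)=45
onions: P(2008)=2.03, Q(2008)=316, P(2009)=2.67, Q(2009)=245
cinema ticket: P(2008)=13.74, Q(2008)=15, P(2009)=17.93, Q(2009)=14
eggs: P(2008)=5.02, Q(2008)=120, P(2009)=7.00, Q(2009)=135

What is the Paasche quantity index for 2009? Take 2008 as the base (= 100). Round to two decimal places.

93.10

Paasche quantity index uses current-period prices as weights.
ΣP(2009)·Q(2009) = 2.97×45 + 2.67×245 + 17.93×14 + 7.00×135 = 133.65 + 654.15 + 251.02 + 945 = 1983.82
ΣP(2009)·Q(2008) = 2.97×60 + 2.67×316 + 17.93×15 + 7.00×120 = 178.2 + 843.72 + 268.95 + 840 = 2130.87
Index = 1983.82 / 2130.87 × 100 = 93.0991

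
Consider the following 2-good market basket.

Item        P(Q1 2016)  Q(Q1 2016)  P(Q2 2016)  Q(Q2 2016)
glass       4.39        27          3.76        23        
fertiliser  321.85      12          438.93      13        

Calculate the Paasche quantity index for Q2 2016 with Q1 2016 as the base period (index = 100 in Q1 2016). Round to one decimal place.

107.9

Paasche quantity index uses current-period prices as weights.
ΣP(Q2 2016)·Q(Q2 2016) = 3.76×23 + 438.93×13 = 86.48 + 5706.09 = 5792.57
ΣP(Q2 2016)·Q(Q1 2016) = 3.76×27 + 438.93×12 = 101.52 + 5267.16 = 5368.68
Index = 5792.57 / 5368.68 × 100 = 107.8956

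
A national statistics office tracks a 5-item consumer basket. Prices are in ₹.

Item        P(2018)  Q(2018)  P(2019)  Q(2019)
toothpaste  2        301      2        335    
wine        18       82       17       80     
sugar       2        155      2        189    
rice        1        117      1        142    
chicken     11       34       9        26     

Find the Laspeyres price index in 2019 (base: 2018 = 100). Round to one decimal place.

Laspeyres price index uses base-period quantities as weights.
ΣP(2019)·Q(2018) = 2×301 + 17×82 + 2×155 + 1×117 + 9×34 = 602 + 1394 + 310 + 117 + 306 = 2729
ΣP(2018)·Q(2018) = 2×301 + 18×82 + 2×155 + 1×117 + 11×34 = 602 + 1476 + 310 + 117 + 374 = 2879
Index = 2729 / 2879 × 100 = 94.7899

94.8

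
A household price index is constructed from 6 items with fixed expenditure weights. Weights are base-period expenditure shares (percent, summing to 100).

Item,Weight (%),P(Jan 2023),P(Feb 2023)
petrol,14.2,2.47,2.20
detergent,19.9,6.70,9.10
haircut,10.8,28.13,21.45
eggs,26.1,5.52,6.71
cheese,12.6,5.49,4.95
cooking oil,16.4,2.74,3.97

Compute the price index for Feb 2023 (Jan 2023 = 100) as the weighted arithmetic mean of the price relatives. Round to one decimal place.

petrol: 14.2 × (2.20/2.47) = 14.2 × 0.890688 = 12.6478
detergent: 19.9 × (9.10/6.70) = 19.9 × 1.358209 = 27.0284
haircut: 10.8 × (21.45/28.13) = 10.8 × 0.762531 = 8.2353
eggs: 26.1 × (6.71/5.52) = 26.1 × 1.215580 = 31.7266
cheese: 12.6 × (4.95/5.49) = 12.6 × 0.901639 = 11.3607
cooking oil: 16.4 × (3.97/2.74) = 16.4 × 1.448905 = 23.7620
Index = Σ wᵢ·(p₁ᵢ/p₀ᵢ) = 12.6478 + 27.0284 + 8.2353 + 31.7266 + 11.3607 + 23.7620 = 114.7608

114.8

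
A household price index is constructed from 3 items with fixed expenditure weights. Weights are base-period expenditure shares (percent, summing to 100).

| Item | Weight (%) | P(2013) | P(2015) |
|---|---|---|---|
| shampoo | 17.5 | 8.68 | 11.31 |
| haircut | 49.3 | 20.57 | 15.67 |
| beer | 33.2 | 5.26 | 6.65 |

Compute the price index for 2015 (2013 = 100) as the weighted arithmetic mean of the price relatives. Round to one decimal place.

102.3

shampoo: 17.5 × (11.31/8.68) = 17.5 × 1.302995 = 22.8024
haircut: 49.3 × (15.67/20.57) = 49.3 × 0.761789 = 37.5562
beer: 33.2 × (6.65/5.26) = 33.2 × 1.264259 = 41.9734
Index = Σ wᵢ·(p₁ᵢ/p₀ᵢ) = 22.8024 + 37.5562 + 41.9734 = 102.3320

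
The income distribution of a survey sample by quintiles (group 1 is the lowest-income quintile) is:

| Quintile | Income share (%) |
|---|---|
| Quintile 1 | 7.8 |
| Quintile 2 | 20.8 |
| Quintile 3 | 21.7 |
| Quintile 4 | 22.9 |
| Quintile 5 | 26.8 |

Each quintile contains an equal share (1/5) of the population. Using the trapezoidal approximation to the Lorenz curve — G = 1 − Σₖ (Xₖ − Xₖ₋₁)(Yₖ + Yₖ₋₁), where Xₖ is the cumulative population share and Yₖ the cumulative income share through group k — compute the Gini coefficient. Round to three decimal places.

0.160

Cumulative income shares Yₖ: 0.0780, 0.2860, 0.5030, 0.7320, 1.0000
Σ (Xₖ−Xₖ₋₁)(Yₖ+Yₖ₋₁) = (1/5)(0.0780+0.0000) + (1/5)(0.2860+0.0780) + (1/5)(0.5030+0.2860) + (1/5)(0.7320+0.5030) + (1/5)(1.0000+0.7320)
  = 0.0156 + 0.0728 + 0.1578 + 0.2470 + 0.3464 = 0.8396
G = 1 − 0.8396 = 0.1604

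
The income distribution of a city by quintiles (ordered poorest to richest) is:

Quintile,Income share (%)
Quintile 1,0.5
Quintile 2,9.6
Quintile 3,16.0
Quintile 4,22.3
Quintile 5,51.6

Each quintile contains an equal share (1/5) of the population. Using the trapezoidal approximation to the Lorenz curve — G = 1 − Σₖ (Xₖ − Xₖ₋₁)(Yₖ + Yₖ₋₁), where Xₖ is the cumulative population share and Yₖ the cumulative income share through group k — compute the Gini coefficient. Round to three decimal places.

0.460

Cumulative income shares Yₖ: 0.0050, 0.1010, 0.2610, 0.4840, 1.0000
Σ (Xₖ−Xₖ₋₁)(Yₖ+Yₖ₋₁) = (1/5)(0.0050+0.0000) + (1/5)(0.1010+0.0050) + (1/5)(0.2610+0.1010) + (1/5)(0.4840+0.2610) + (1/5)(1.0000+0.4840)
  = 0.0010 + 0.0212 + 0.0724 + 0.1490 + 0.2968 = 0.5404
G = 1 − 0.5404 = 0.4596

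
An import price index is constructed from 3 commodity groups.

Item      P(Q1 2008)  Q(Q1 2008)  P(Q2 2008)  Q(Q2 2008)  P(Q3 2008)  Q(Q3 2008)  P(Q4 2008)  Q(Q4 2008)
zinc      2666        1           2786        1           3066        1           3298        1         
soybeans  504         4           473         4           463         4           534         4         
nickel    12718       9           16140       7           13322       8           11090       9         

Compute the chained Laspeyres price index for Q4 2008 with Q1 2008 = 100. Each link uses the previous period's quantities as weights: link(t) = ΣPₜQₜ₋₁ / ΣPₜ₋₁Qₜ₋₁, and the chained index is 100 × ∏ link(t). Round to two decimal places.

Link Q1 2008→Q2 2008:
ΣP(Q2 2008)Q(Q1 2008) = 2786×1 + 473×4 + 16140×9 = 2786 + 1892 + 145260 = 149938
ΣP(Q1 2008)Q(Q1 2008) = 2666×1 + 504×4 + 12718×9 = 2666 + 2016 + 114462 = 119144
link = 149938/119144 = 1.258460
Link Q2 2008→Q3 2008:
ΣP(Q3 2008)Q(Q2 2008) = 3066×1 + 463×4 + 13322×7 = 3066 + 1852 + 93254 = 98172
ΣP(Q2 2008)Q(Q2 2008) = 2786×1 + 473×4 + 16140×7 = 2786 + 1892 + 112980 = 117658
link = 98172/117658 = 0.834384
Link Q3 2008→Q4 2008:
ΣP(Q4 2008)Q(Q3 2008) = 3298×1 + 534×4 + 11090×8 = 3298 + 2136 + 88720 = 94154
ΣP(Q3 2008)Q(Q3 2008) = 3066×1 + 463×4 + 13322×8 = 3066 + 1852 + 106576 = 111494
link = 94154/111494 = 0.844476
Chained index = 100 × 1.258460 × 0.834384 × 0.844476 = 88.6733

88.67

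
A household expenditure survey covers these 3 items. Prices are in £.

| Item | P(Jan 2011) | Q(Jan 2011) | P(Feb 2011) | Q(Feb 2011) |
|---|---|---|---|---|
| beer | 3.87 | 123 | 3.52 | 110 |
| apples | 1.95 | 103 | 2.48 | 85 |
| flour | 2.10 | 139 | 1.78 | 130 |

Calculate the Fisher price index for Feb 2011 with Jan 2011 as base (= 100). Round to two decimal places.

Laspeyres component (base-period weights):
ΣP(Feb 2011)Q(Jan 2011) = 3.52×123 + 2.48×103 + 1.78×139 = 432.96 + 255.44 + 247.42 = 935.82
ΣP(Jan 2011)Q(Jan 2011) = 3.87×123 + 1.95×103 + 2.10×139 = 476.01 + 200.85 + 291.9 = 968.76
L = 935.82 / 968.76 × 100 = 96.5998
Paasche component (current-period weights):
ΣP(Feb 2011)Q(Feb 2011) = 3.52×110 + 2.48×85 + 1.78×130 = 387.2 + 210.8 + 231.4 = 829.4
ΣP(Jan 2011)Q(Feb 2011) = 3.87×110 + 1.95×85 + 2.10×130 = 425.7 + 165.75 + 273 = 864.45
P = 829.4 / 864.45 × 100 = 95.9454
Fisher = √(L × P) = √(96.5998 × 95.9454) = 96.2720

96.27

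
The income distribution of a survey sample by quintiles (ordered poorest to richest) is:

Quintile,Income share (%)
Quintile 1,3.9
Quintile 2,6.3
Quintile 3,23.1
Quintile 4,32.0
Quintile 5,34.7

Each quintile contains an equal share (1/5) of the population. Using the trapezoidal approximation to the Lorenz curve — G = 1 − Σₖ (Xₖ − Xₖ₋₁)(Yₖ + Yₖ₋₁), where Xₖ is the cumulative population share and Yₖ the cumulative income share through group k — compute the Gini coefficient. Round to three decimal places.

0.349

Cumulative income shares Yₖ: 0.0390, 0.1020, 0.3330, 0.6530, 1.0000
Σ (Xₖ−Xₖ₋₁)(Yₖ+Yₖ₋₁) = (1/5)(0.0390+0.0000) + (1/5)(0.1020+0.0390) + (1/5)(0.3330+0.1020) + (1/5)(0.6530+0.3330) + (1/5)(1.0000+0.6530)
  = 0.0078 + 0.0282 + 0.0870 + 0.1972 + 0.3306 = 0.6508
G = 1 − 0.6508 = 0.3492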